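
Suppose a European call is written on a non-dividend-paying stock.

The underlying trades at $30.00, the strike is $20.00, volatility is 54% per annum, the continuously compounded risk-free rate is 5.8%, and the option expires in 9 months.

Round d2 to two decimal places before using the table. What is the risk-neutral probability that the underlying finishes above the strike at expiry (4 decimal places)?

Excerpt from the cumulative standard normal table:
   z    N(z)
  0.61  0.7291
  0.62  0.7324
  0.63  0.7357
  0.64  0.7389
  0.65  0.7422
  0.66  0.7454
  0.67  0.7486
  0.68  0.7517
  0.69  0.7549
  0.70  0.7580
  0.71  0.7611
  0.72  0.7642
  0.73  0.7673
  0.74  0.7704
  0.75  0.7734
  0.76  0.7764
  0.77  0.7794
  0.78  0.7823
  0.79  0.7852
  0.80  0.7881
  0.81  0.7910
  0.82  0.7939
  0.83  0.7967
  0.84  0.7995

0.7673

T = 0.75;  σ√T = 0.4677
ln(S/K) + (r + σ²/2)T = ln(30/20) + (0.058 + 0.54²/2)·0.75 = 0.4055 + 0.1529 = 0.5583
d₁ = 0.5583 / 0.4677 = 1.1939 → 1.19
d₂ = d₁ − σ√T = 1.1939 − 0.4677 = 0.7262 → 0.73
Pr(exercise) under Q = N(d₂) = 0.7673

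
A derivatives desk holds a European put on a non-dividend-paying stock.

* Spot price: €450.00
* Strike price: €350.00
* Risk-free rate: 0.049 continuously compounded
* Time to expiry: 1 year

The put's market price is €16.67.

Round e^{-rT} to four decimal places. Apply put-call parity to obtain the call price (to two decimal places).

e^(−rT) = e^(−0.049·1) = 0.9522
Put-call parity: C − P = S − K·e^(−rT) = 450 − 350·0.9522 = 450 − 333.2700 = 116.7300
C = P + (C − P) = 16.67 + (116.7300) = 133.4000

€133.40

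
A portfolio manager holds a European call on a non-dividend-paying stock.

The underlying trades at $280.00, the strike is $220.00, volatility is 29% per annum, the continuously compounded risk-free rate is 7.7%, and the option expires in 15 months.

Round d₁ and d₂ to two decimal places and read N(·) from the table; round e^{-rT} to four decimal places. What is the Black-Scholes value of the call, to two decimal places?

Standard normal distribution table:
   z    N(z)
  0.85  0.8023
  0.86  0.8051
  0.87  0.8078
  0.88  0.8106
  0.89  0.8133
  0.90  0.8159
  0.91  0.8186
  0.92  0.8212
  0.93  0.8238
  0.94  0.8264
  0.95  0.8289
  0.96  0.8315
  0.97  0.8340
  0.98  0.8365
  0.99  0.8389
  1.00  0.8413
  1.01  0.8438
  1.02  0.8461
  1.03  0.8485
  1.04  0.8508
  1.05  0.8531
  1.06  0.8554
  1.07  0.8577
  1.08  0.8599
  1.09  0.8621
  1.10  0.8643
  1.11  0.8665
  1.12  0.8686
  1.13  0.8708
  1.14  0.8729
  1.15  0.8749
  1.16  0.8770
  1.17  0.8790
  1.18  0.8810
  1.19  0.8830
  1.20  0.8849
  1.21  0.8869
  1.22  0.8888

σ√T = 0.29 × 1.1180 = 0.3242
ln(S/K) + (r + σ²/2)T = ln(280/220) + (0.077 + 0.29²/2)·1.25 = 0.2412 + 0.1488 = 0.3900
d₁ = 0.3900 / 0.3242 = 1.2028 ⇒ 1.20
d₂ = d₁ − σ√T = 1.2028 − 0.3242 = 0.8785 ⇒ 0.88
e^(−rT) = e^(−0.077·1.25) = 0.9082
N(d₁) = N(1.20) = 0.8849;  N(d₂) = N(0.88) = 0.8106
C = 280·0.8849 − 220·0.9082·0.8106 = 247.7720 − 161.9611 = 85.8109

$85.81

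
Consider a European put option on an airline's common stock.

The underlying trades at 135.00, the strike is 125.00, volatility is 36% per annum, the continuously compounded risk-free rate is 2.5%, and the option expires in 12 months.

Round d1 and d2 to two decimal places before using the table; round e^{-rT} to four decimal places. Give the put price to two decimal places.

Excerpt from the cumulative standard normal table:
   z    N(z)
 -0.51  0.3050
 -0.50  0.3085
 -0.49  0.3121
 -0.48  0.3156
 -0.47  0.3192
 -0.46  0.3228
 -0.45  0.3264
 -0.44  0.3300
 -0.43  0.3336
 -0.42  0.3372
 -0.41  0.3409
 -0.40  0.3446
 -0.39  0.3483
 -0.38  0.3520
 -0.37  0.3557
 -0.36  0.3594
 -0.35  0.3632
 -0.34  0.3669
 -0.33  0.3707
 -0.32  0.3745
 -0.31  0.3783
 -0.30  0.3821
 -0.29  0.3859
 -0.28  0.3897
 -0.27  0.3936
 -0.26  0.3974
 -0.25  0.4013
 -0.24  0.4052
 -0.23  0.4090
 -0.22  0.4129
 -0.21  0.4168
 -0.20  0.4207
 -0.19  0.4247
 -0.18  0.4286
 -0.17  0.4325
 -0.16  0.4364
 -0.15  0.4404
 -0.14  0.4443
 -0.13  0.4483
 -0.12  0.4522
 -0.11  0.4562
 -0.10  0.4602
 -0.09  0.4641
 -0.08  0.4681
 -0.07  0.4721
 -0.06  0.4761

σ√T = 0.36 × 1.0000 = 0.3600
d₁ = [ln(135/125) + (0.025 + ½·0.36²)·1] / (σ√T) = (0.0770 + 0.0898) / 0.3600 = 0.4632 → 0.46
d₂ = 0.4632 − 0.3600 = 0.1032 → 0.10
exp(−rT) = exp(−0.025·1) = 0.9753
N(−d₂) = N(-0.10) = 0.4602;  N(−d₁) = N(-0.46) = 0.3228
P = 125·0.9753·0.4602 − 135·0.3228 = 56.1041 − 43.5780 = 12.5261

12.53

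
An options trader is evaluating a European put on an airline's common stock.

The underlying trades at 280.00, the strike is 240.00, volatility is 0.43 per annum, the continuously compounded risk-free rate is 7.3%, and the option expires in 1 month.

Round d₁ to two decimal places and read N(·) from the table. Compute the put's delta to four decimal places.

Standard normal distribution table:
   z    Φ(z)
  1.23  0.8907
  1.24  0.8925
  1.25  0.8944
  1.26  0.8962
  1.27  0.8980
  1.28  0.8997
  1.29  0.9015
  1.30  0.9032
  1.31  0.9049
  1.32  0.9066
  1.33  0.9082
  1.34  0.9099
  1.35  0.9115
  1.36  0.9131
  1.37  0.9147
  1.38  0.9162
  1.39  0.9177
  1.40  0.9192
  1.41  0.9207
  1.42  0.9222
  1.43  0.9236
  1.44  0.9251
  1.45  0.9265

σ√T = 0.43 × 0.2887 = 0.1241
d₁ = [ln(280/240) + (0.073 + 0.43²/2)·0.08333] / 0.1241 = [0.1542 + 0.0138] / 0.1241 = 1.3529 → 1.35
N(d₁) = N(1.35) = 0.9115
Δ_put = N(d₁) − 1 = 0.9115 − 1 = -0.0885

-0.0885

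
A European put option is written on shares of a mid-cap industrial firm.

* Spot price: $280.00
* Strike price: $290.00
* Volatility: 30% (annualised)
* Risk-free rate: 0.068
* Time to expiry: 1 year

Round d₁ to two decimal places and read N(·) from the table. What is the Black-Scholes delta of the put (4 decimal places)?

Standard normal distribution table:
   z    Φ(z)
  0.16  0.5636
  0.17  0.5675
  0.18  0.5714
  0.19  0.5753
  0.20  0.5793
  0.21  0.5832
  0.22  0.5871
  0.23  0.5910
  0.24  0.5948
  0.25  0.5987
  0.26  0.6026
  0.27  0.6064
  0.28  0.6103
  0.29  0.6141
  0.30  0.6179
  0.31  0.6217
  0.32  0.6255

T = 1;  σ√T = 0.3000
ln(S/K) + (r + σ²/2)T = ln(280/290) + (0.068 + 0.3²/2)·1 = -0.0351 + 0.1130 = 0.0779
d₁ = 0.0779 / 0.3000 = 0.2597 which rounds to 0.26
N(d₁) = N(0.26) = 0.6026
Δ_put = N(d₁) − 1 = 0.6026 − 1 = -0.3974

-0.3974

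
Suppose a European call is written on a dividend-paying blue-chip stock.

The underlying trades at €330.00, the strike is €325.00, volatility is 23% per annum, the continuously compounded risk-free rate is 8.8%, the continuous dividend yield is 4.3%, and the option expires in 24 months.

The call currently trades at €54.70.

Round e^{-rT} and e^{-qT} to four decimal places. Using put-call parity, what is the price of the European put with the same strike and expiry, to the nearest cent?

e^(−qT) = e^(−0.043·2) = 0.9176;  e^(−rT) = e^(−0.088·2) = 0.8386
Put-call parity: C − P = S·e^(−qT) − K·e^(−rT) = 330·0.9176 − 325·0.8386 = 302.8080 − 272.5450 = 30.2630
P = C − (C − P) = 54.70 − (30.2630) = 24.4370

€24.44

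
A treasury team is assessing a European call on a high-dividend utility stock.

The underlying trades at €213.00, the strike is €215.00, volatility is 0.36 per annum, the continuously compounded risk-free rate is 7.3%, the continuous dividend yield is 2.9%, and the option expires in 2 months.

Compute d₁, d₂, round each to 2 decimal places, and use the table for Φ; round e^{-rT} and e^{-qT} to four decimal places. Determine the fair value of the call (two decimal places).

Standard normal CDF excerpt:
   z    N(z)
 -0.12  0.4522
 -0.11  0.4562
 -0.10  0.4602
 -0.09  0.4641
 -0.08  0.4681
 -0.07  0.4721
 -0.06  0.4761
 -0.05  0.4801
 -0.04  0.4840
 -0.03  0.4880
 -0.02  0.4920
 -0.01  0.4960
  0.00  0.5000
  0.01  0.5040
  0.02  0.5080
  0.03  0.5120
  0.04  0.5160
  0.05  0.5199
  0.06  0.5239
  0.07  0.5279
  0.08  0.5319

σ√T = 0.36·√0.1667 = 0.1470
d₁ = [ln(213/215) + (0.073 − 0.029 + 0.36²/2)·0.1667] / 0.1470 = [-0.0093 + 0.0181] / 0.1470 = 0.0598 ⇒ 0.06
d₂ = d₁ − σ√T = 0.0598 − 0.1470 = -0.0872 ⇒ -0.09
exp(−qT) = exp(−0.029·0.1667) = 0.9952;  exp(−rT) = exp(−0.073·0.1667) = 0.9879
N(d₁) = N(0.06) = 0.5239;  N(d₂) = N(-0.09) = 0.4641
C = 213·0.9952·0.5239 − 215·0.9879·0.4641 = 111.0551 − 98.5741 = 12.4809

€12.48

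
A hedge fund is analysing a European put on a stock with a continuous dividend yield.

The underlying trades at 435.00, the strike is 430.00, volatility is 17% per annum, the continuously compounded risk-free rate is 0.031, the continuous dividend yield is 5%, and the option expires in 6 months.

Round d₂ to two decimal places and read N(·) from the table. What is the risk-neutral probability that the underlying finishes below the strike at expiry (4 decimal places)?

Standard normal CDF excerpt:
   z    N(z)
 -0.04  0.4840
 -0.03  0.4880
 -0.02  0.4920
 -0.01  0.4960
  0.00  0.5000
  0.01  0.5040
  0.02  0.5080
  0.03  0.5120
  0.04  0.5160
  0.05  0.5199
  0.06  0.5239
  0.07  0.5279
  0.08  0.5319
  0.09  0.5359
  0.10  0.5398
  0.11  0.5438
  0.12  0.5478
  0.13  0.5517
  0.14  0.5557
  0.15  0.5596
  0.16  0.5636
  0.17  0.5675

0.5160

σ√T = 0.17·√0.5 = 0.1202
d₁ = [ln(435/430) + (0.031 − 0.05 + ½·0.17²)·0.5] / (σ√T) = (0.0116 − 0.0023) / 0.1202 = 0.0772 which rounds to 0.08
d₂ = 0.0772 − 0.1202 = -0.0430 which rounds to -0.04
Risk-neutral Pr[S_T < K] = N(−d₂) = N(0.04) = 0.5160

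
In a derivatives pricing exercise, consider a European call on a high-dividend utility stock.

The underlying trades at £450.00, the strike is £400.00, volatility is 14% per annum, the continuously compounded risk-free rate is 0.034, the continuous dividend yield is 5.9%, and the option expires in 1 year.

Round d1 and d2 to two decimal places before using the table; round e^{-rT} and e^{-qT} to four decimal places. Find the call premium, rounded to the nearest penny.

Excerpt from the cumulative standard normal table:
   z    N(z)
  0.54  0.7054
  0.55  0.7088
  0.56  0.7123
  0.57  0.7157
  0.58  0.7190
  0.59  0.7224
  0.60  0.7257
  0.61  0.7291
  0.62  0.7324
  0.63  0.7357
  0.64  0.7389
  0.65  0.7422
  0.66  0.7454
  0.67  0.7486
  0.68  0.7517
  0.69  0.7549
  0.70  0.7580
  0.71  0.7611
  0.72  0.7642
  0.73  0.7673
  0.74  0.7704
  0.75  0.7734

£46.19

σ√T = 0.14 × 1.0000 = 0.1400
d₁ = [ln(450/400) + (0.034 − 0.059 + 0.14²/2)·1] / 0.1400 = [0.1178 − 0.0152] / 0.1400 = 0.7327 ⇒ 0.73
d₂ = d₁ − σ√T = 0.7327 − 0.1400 = 0.5927 ⇒ 0.59
exp(−qT) = exp(−0.059·1) = 0.9427;  exp(−rT) = exp(−0.034·1) = 0.9666
N(d₁) = N(0.73) = 0.7673;  N(d₂) = N(0.59) = 0.7224
C = 450·0.9427·0.7673 − 400·0.9666·0.7224 = 325.5002 − 279.3087 = 46.1914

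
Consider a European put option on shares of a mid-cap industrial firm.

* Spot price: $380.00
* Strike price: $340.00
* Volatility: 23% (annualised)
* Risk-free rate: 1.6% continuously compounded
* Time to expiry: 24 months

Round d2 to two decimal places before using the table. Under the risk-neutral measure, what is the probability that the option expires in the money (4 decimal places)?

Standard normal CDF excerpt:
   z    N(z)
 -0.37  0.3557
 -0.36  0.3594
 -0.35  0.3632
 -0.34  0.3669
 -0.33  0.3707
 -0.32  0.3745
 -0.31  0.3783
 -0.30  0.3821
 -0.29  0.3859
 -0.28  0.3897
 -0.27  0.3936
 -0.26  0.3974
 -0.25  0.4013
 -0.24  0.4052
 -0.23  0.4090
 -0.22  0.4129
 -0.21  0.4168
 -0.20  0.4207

0.3897

σ√T = 0.23·√2 = 0.3253
ln(S/K) + (r + σ²/2)T = ln(380/340) + (0.016 + 0.23²/2)·2 = 0.1112 + 0.0849 = 0.1961
d₁ = 0.1961 / 0.3253 = 0.6030 ⇒ 0.60
d₂ = d₁ − σ√T = 0.6030 − 0.3253 = 0.2777 ⇒ 0.28
Pr(exercise) under Q = N(−d₂) = N(-0.28) = 0.3897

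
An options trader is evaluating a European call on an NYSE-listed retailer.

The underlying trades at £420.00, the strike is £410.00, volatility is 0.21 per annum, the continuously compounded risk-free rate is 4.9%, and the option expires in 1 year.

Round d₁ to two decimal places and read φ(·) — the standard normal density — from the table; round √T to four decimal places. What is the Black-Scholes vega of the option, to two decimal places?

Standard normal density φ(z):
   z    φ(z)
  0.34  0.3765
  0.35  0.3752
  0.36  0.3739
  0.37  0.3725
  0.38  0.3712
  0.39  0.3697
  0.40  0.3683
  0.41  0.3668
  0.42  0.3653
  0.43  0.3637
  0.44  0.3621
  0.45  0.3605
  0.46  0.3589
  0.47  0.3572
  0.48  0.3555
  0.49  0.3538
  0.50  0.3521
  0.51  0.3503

σ√T = 0.21 × 1.0000 = 0.2100
d₁ = [ln(420/410) + (0.049 + ½·0.21²)·1] / (σ√T) = (0.0241 + 0.0711) / 0.2100 = 0.4531 which rounds to 0.45
√T = √1 = 1.0000
φ(d₁) = φ(0.45) = 0.3605
vega = S·φ(d₁)·√T = 420·0.3605·1.0000 = 151.4100
(Call and put vega coincide under Black-Scholes.)

151.41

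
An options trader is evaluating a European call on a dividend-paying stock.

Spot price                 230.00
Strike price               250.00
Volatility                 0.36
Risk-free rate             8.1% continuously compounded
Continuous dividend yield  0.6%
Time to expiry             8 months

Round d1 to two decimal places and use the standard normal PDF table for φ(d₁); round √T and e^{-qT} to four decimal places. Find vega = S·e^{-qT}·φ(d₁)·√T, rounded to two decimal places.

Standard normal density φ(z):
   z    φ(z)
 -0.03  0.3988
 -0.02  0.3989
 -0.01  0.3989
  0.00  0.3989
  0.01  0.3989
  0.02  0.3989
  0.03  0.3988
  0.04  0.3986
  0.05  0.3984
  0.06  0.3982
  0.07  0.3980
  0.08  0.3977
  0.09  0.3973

74.59

σ√T = 0.36 × 0.8165 = 0.2939
d₁ = [ln(230/250) + (0.081 − 0.006 + 0.36²/2)·0.6667] / 0.2939 = [-0.0834 + 0.0932] / 0.2939 = 0.0334 which rounds to 0.03
√T = √0.6667 = 0.8165
φ(d₁) = φ(0.03) = 0.3988
e^(−qT) = e^(−0.006·0.6667) = 0.9960
vega = S·e^(−qT)·φ(d₁)·√T = 230·0.9960·0.3988·0.8165 = 74.5931
(Vega is the same for a European call and put with the same parameters.)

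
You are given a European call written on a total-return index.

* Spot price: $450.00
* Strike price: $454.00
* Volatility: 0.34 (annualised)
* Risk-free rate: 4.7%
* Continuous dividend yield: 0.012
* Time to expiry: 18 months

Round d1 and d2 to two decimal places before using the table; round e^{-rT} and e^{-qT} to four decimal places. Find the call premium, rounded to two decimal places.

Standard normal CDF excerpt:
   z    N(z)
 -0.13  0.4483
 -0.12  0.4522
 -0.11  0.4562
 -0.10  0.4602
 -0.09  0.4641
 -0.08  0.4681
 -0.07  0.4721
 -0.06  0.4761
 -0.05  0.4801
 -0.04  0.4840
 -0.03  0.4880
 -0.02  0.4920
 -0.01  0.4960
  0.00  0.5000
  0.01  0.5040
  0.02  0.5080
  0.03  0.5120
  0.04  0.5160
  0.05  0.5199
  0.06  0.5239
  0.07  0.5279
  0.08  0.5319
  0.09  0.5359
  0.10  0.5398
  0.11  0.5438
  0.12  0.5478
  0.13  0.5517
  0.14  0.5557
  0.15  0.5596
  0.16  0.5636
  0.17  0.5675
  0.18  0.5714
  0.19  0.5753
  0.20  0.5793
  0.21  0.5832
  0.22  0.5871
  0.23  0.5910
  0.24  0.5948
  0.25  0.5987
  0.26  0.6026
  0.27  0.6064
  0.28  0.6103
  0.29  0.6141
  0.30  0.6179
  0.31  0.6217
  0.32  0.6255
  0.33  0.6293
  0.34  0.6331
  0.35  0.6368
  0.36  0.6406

σ√T = 0.34·√1.5 = 0.4164
d₁ = [ln(450/454) + (0.047 − 0.012 + 0.34²/2)·1.5] / 0.4164 = [-0.0088 + 0.1392] / 0.4164 = 0.3130 ⇒ 0.31
d₂ = d₁ − σ√T = 0.3130 − 0.4164 = -0.1034 ⇒ -0.10
exp(−qT) = exp(−0.012·1.5) = 0.9822;  exp(−rT) = exp(−0.047·1.5) = 0.9319
C = 450·0.9822·N(0.31) − 454·0.9319·N(-0.10) = 450·0.9822·0.6217 − 454·0.9319·0.4602 = 274.7852 − 194.7026 = 80.0826

$80.08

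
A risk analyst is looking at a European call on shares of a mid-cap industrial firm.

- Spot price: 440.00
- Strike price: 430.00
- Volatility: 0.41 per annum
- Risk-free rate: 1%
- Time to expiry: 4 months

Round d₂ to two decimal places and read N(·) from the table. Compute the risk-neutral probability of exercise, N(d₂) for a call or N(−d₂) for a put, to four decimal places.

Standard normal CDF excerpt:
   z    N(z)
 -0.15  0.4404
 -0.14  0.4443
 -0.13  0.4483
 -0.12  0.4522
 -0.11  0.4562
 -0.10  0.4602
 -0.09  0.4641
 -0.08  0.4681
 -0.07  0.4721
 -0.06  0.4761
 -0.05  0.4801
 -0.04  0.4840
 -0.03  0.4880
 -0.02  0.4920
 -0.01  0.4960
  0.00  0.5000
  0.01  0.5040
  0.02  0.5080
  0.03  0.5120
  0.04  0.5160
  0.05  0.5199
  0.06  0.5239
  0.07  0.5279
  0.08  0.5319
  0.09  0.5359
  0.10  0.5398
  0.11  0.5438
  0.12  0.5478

0.4960

σ√T = 0.41·√0.3333 = 0.2367
d₁ = [ln(440/430) + (0.01 + 0.41²/2)·0.3333] / 0.2367 = [0.0230 + 0.0313] / 0.2367 = 0.2296 which rounds to 0.23
d₂ = d₁ − σ√T = 0.2296 − 0.2367 = -0.0072 which rounds to -0.01
Pr(exercise) under Q = N(d₂) = 0.4960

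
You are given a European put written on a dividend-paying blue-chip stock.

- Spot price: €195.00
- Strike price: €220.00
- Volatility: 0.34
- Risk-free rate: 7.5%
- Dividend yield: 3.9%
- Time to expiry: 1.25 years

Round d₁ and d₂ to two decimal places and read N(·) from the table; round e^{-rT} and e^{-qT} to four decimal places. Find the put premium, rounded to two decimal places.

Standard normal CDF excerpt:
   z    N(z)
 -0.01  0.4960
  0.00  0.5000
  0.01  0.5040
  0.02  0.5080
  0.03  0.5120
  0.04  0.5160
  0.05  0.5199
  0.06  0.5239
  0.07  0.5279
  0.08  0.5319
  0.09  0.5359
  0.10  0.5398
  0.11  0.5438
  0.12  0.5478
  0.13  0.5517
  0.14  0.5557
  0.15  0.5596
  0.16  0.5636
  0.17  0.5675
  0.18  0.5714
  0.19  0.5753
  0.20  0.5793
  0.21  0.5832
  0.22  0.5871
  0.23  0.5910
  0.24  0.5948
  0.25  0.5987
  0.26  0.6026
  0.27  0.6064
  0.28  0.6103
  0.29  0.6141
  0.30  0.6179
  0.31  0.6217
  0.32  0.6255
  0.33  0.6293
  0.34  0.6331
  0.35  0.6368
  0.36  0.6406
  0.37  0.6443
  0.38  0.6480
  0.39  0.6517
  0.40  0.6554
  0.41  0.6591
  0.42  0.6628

€36.94

σ√T = 0.34 × 1.1180 = 0.3801
d₁ = [ln(195/220) + (0.075 − 0.039 + ½·0.34²)·1.25] / (σ√T) = (-0.1206 + 0.1173) / 0.3801 = -0.0089 which rounds to -0.01
d₂ = -0.0089 − 0.3801 = -0.3890 which rounds to -0.39
exp(−qT) = exp(−0.039·1.25) = 0.9524;  exp(−rT) = exp(−0.075·1.25) = 0.9105
P = 220·0.9105·N(0.39) − 195·0.9524·N(0.01) = 220·0.9105·0.6517 − 195·0.9524·0.5040 = 130.5420 − 93.6019 = 36.9402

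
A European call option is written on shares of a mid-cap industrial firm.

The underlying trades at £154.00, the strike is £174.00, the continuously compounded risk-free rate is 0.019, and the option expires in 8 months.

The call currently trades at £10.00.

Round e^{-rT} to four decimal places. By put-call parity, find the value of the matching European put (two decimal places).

exp(−rT) = exp(−0.019·0.6667) = 0.9874
Put-call parity: C − P = S − K·e^(−rT) = 154 − 174·0.9874 = 154 − 171.8076 = -17.8076
P = C − (C − P) = 10.00 − (-17.8076) = 27.8076

£27.81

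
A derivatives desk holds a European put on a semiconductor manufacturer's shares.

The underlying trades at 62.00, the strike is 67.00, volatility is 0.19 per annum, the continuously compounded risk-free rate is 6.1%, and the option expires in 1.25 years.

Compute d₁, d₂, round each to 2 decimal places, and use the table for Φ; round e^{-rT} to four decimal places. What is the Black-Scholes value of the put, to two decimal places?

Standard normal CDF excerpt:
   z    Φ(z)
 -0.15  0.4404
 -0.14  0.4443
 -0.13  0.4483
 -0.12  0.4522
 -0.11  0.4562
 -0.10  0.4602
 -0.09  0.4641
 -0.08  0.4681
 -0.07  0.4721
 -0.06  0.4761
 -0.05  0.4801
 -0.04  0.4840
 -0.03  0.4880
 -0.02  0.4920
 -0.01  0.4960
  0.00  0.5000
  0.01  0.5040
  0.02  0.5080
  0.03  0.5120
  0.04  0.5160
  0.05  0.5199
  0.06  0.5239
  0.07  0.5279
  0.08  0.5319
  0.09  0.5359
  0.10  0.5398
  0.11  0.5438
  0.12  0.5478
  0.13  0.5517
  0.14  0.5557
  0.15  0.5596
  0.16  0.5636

σ√T = 0.19·√1.25 = 0.2124
d₁ = [ln(62/67) + (0.061 + 0.19²/2)·1.25] / 0.2124 = [-0.0776 + 0.0988] / 0.2124 = 0.1001 ≈ 0.10
d₂ = d₁ − σ√T = 0.1001 − 0.2124 = -0.1124 ≈ -0.11
e^(−rT) = e^(−0.061·1.25) = 0.9266
N(−d₂) = N(0.11) = 0.5438;  N(−d₁) = N(-0.10) = 0.4602
P = 67·0.9266·0.5438 − 62·0.4602 = 33.7603 − 28.5324 = 5.2279

5.23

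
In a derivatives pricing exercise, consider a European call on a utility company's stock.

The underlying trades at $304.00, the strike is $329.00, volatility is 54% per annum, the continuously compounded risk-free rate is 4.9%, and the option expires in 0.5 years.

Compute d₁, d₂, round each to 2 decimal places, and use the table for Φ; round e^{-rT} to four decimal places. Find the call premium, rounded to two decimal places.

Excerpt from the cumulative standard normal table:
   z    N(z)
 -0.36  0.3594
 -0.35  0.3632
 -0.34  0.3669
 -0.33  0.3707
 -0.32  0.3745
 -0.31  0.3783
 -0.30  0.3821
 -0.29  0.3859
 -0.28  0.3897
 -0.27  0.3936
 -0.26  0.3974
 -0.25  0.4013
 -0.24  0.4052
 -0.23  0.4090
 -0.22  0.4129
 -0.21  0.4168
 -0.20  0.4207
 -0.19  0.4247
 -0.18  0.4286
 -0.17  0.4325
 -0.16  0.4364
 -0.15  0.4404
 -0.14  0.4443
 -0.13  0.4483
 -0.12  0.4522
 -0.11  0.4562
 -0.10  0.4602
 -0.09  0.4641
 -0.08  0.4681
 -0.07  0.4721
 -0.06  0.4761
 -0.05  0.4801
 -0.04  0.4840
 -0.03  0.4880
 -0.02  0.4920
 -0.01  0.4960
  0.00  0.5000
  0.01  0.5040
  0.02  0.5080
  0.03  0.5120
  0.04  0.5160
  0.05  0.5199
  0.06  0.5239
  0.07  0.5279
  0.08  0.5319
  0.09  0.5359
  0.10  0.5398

σ√T = 0.54·√0.5 = 0.3818
d₁ = [ln(304/329) + (0.049 + 0.54²/2)·0.5] / 0.3818 = [-0.0790 + 0.0974] / 0.3818 = 0.0481 ≈ 0.05
d₂ = d₁ − σ√T = 0.0481 − 0.3818 = -0.3337 ≈ -0.33
e^(−rT) = e^(−0.049·0.5) = 0.9758
C = 304·N(0.05) − 329·0.9758·N(-0.33) = 304·0.5199 − 329·0.9758·0.3707 = 158.0496 − 119.0089 = 39.0407

$39.04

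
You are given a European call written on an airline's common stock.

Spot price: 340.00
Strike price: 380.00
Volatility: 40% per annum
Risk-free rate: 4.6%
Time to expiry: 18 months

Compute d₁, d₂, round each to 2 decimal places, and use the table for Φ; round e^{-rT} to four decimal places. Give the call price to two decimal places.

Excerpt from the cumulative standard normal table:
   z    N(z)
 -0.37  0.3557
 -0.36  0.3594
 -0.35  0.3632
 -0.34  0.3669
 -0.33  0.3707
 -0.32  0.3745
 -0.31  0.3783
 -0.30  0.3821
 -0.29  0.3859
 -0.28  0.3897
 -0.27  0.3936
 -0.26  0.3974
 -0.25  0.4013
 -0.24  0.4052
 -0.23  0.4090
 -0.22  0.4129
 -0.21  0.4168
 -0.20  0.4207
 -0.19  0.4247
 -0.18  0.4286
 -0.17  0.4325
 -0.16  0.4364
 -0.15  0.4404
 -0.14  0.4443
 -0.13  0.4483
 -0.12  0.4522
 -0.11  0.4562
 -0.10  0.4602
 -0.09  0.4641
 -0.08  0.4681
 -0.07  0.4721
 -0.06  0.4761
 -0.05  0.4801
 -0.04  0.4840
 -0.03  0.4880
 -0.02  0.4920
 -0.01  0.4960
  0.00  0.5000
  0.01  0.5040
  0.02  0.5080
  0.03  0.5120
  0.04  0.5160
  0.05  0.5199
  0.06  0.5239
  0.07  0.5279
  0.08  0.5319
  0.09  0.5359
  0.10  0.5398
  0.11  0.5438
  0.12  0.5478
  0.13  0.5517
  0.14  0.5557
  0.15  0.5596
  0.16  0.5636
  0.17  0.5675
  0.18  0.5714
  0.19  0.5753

σ√T = 0.4·√1.5 = 0.4899
d₁ = [ln(340/380) + (0.046 + ½·0.4²)·1.5] / (σ√T) = (-0.1112 + 0.1890) / 0.4899 = 0.1588 → 0.16
d₂ = 0.1588 − 0.4899 = -0.3311 → -0.33
exp(−rT) = exp(−0.046·1.5) = 0.9333
N(d₁) = N(0.16) = 0.5636;  N(d₂) = N(-0.33) = 0.3707
C = 340·0.5636 − 380·0.9333·0.3707 = 191.6240 − 131.4702 = 60.1538

60.15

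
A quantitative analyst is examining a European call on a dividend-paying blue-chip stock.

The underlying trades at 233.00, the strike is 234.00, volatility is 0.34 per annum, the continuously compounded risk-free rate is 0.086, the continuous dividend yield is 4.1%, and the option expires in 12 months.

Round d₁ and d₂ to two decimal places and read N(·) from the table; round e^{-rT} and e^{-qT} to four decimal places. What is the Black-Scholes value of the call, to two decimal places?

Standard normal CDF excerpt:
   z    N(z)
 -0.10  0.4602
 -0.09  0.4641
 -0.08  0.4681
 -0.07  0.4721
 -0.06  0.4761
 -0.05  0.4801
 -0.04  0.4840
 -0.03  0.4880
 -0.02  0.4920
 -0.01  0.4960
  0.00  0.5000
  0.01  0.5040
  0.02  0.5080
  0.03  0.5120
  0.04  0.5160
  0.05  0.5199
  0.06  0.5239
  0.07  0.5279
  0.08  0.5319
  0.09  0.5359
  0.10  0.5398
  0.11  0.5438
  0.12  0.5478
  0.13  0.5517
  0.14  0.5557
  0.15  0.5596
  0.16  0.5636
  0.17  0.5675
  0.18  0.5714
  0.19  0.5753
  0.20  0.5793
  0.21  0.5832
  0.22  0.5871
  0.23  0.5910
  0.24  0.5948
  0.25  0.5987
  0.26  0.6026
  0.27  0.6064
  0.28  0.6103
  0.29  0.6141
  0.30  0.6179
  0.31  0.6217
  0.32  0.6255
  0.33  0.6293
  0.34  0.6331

σ√T = 0.34 × 1.0000 = 0.3400
ln(S/K) + (r − q + σ²/2)T = ln(233/234) + (0.086 − 0.041 + 0.34²/2)·1 = -0.0043 + 0.1028 = 0.0985
d₁ = 0.0985 / 0.3400 = 0.2898 which rounds to 0.29
d₂ = d₁ − σ√T = 0.2898 − 0.3400 = -0.0502 which rounds to -0.05
exp(−qT) = exp(−0.041·1) = 0.9598;  exp(−rT) = exp(−0.086·1) = 0.9176
N(d₁) = N(0.29) = 0.6141;  N(d₂) = N(-0.05) = 0.4801
C = 233·0.9598·0.6141 − 234·0.9176·0.4801 = 137.3333 − 103.0863 = 34.2470

34.25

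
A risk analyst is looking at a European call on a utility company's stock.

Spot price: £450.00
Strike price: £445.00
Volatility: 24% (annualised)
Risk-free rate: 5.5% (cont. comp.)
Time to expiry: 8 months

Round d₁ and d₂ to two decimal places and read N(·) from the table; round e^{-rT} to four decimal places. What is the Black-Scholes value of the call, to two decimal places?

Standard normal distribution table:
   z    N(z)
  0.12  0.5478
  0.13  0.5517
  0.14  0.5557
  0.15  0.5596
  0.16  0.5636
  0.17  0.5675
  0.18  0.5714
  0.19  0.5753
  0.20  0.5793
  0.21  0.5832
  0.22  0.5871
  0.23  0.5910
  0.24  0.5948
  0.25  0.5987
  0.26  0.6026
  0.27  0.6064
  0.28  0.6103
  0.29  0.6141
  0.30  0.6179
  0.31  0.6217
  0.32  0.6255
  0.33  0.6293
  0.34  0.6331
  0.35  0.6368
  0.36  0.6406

£44.84

σ√T = 0.24 × 0.8165 = 0.1960
d₁ = [ln(450/445) + (0.055 + 0.24²/2)·0.6667] / 0.1960 = [0.0112 + 0.0559] / 0.1960 = 0.3421 ≈ 0.34
d₂ = d₁ − σ√T = 0.3421 − 0.1960 = 0.1462 ≈ 0.15
e^(−rT) = e^(−0.055·0.6667) = 0.9640
N(d₁) = N(0.34) = 0.6331;  N(d₂) = N(0.15) = 0.5596
C = 450·0.6331 − 445·0.9640·0.5596 = 284.8950 − 240.0572 = 44.8378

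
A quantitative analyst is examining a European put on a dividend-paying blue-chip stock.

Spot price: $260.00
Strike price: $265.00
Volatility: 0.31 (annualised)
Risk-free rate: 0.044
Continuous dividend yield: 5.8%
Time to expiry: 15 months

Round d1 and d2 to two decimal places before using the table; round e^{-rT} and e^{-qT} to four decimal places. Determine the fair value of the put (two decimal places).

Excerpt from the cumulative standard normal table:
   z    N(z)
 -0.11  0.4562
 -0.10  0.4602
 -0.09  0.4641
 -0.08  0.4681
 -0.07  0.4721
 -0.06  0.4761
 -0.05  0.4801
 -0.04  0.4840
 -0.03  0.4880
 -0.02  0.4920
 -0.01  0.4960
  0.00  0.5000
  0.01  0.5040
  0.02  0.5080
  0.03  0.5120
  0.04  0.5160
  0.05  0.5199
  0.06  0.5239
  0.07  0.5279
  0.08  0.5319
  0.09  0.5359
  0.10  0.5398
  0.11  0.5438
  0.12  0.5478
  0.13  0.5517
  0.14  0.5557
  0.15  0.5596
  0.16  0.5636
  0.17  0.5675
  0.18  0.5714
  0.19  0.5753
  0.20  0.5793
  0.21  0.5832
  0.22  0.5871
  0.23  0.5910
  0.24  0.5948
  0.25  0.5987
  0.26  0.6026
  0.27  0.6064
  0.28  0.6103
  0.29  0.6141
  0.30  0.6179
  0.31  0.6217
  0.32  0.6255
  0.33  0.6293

σ√T = 0.31 × 1.1180 = 0.3466
ln(S/K) + (r − q + σ²/2)T = ln(260/265) + (0.044 − 0.058 + 0.31²/2)·1.25 = -0.0190 + 0.0426 = 0.0235
d₁ = 0.0235 / 0.3466 = 0.0678 → 0.07
d₂ = d₁ − σ√T = 0.0678 − 0.3466 = -0.2787 → -0.28
e^(−qT) = e^(−0.058·1.25) = 0.9301;  e^(−rT) = e^(−0.044·1.25) = 0.9465
N(−d₂) = N(0.28) = 0.6103;  N(−d₁) = N(-0.07) = 0.4721
P = 265·0.9465·0.6103 − 260·0.9301·0.4721 = 153.0770 − 114.1661 = 38.9109

$38.91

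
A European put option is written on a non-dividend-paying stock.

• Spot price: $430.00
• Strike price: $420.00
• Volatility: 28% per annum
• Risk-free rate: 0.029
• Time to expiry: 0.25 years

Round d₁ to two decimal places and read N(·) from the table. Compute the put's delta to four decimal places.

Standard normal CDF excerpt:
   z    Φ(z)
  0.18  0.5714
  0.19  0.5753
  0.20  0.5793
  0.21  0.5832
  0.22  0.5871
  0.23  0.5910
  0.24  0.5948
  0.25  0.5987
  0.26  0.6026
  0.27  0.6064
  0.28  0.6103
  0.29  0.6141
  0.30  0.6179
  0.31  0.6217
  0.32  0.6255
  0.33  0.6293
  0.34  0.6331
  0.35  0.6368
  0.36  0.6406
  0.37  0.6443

-0.3859

σ√T = 0.28 × 0.5000 = 0.1400
d₁ = [ln(430/420) + (0.029 + ½·0.28²)·0.25] / (σ√T) = (0.0235 + 0.0171) / 0.1400 = 0.2899 ≈ 0.29
N(d₁) = N(0.29) = 0.6141
Δ_put = N(d₁) − 1 = 0.6141 − 1 = -0.3859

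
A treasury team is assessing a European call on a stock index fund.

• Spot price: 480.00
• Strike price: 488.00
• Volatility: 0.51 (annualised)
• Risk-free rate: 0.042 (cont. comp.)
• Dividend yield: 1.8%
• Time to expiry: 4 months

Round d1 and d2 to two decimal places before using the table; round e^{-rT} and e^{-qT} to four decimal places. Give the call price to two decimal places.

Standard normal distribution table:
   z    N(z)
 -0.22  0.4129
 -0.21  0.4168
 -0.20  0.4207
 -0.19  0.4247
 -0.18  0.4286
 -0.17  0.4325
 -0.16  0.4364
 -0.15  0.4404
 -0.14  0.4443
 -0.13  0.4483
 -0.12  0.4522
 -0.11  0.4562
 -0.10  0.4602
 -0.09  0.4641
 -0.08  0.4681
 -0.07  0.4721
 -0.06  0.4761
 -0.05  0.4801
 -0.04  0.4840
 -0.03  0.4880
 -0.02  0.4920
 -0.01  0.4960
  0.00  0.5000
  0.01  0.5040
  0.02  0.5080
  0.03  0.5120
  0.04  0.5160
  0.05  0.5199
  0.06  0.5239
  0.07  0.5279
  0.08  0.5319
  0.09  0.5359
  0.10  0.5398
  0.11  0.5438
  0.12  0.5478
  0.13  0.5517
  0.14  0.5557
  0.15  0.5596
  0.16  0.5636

σ√T = 0.51·√0.3333 = 0.2944
ln(S/K) + (r − q + σ²/2)T = ln(480/488) + (0.042 − 0.018 + 0.51²/2)·0.3333 = -0.0165 + 0.0513 = 0.0348
d₁ = 0.0348 / 0.2944 = 0.1183 ⇒ 0.12
d₂ = d₁ − σ√T = 0.1183 − 0.2944 = -0.1762 ⇒ -0.18
exp(−qT) = exp(−0.018·0.3333) = 0.9940;  exp(−rT) = exp(−0.042·0.3333) = 0.9861
N(d₁) = N(0.12) = 0.5478;  N(d₂) = N(-0.18) = 0.4286
C = 480·0.9940·0.5478 − 488·0.9861·0.4286 = 261.3663 − 206.2495 = 55.1168

55.12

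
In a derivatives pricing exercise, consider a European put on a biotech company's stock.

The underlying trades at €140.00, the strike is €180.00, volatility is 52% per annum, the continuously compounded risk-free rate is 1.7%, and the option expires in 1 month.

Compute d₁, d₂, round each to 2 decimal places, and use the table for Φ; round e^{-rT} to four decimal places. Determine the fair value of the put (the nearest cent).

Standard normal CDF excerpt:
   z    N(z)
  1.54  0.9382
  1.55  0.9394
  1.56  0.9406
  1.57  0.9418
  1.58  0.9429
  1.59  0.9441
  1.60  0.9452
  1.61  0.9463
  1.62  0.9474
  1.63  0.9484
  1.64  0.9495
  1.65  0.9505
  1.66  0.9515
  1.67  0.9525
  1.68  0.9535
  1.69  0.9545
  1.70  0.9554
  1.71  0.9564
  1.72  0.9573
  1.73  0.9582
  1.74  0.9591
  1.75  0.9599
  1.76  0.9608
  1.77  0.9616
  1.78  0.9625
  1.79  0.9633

€40.22

σ√T = 0.52 × 0.2887 = 0.1501
ln(S/K) + (r + σ²/2)T = ln(140/180) + (0.017 + 0.52²/2)·0.08333 = -0.2513 + 0.0127 = -0.2386
d₁ = -0.2386 / 0.1501 = -1.5897 ≈ -1.59
d₂ = d₁ − σ√T = -1.5897 − 0.1501 = -1.7398 ≈ -1.74
exp(−rT) = exp(−0.017·0.08333) = 0.9986
N(−d₂) = N(1.74) = 0.9591;  N(−d₁) = N(1.59) = 0.9441
P = 180·0.9986·0.9591 − 140·0.9441 = 172.3963 − 132.1740 = 40.2223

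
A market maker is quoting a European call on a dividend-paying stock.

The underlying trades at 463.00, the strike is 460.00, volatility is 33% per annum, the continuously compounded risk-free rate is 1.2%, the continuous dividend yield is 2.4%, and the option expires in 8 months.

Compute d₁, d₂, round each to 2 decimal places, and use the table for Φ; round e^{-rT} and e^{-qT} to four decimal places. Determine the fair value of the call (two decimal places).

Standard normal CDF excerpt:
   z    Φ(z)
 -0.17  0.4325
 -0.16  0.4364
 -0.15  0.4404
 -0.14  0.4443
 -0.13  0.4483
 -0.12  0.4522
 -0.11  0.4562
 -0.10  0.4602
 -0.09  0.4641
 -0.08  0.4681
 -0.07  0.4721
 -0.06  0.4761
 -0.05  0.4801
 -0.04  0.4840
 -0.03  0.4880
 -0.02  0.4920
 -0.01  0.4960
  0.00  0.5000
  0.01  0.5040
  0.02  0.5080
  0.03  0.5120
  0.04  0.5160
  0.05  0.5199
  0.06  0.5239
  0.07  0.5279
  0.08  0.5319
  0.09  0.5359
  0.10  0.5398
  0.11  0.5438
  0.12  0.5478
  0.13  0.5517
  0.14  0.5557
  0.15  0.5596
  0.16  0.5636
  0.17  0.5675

σ√T = 0.33·√0.6667 = 0.2694
d₁ = [ln(463/460) + (0.012 − 0.024 + 0.33²/2)·0.6667] / 0.2694 = [0.0065 + 0.0283] / 0.2694 = 0.1292 ≈ 0.13
d₂ = d₁ − σ√T = 0.1292 − 0.2694 = -0.1403 ≈ -0.14
e^(−qT) = e^(−0.024·0.6667) = 0.9841;  e^(−rT) = e^(−0.012·0.6667) = 0.9920
N(d₁) = N(0.13) = 0.5517;  N(d₂) = N(-0.14) = 0.4443
C = 463·0.9841·0.5517 − 460·0.9920·0.4443 = 251.3757 − 202.7430 = 48.6327

48.63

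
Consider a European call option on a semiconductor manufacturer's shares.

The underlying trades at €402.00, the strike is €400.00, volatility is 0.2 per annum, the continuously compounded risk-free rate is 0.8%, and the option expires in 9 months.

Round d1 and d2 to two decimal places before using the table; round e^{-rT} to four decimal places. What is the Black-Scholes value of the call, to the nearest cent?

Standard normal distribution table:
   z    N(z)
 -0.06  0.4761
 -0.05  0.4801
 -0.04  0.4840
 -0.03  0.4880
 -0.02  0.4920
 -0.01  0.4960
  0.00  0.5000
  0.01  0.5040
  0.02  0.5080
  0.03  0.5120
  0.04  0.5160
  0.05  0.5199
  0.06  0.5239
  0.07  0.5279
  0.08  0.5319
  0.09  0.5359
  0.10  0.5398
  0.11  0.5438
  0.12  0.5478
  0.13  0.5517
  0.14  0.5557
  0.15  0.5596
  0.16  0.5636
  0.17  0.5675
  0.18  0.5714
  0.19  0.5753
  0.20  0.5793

T = 0.75;  σ√T = 0.1732
d₁ = [ln(402/400) + (0.008 + ½·0.2²)·0.75] / (σ√T) = (0.0050 + 0.0210) / 0.1732 = 0.1500 ≈ 0.15
d₂ = 0.1500 − 0.1732 = -0.0232 ≈ -0.02
e^(−rT) = e^(−0.008·0.75) = 0.9940
N(d₁) = N(0.15) = 0.5596;  N(d₂) = N(-0.02) = 0.4920
C = 402·0.5596 − 400·0.9940·0.4920 = 224.9592 − 195.6192 = 29.3400

€29.34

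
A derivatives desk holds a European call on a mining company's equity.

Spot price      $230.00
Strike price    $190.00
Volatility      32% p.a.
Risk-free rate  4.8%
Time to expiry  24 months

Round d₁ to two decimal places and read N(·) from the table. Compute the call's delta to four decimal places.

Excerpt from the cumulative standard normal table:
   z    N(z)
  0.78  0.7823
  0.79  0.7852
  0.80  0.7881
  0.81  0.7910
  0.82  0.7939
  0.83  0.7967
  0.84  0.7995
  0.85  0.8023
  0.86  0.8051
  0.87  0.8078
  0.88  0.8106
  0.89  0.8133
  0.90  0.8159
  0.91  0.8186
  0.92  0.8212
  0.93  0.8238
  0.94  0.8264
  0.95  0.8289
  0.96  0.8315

T = 2;  σ√T = 0.4525
d₁ = [ln(230/190) + (0.048 + 0.32²/2)·2] / 0.4525 = [0.1911 + 0.1984] / 0.4525 = 0.8606 ≈ 0.86
N(d₁) = N(0.86) = 0.8051
Δ_call = N(d₁) = 0.8051

0.8051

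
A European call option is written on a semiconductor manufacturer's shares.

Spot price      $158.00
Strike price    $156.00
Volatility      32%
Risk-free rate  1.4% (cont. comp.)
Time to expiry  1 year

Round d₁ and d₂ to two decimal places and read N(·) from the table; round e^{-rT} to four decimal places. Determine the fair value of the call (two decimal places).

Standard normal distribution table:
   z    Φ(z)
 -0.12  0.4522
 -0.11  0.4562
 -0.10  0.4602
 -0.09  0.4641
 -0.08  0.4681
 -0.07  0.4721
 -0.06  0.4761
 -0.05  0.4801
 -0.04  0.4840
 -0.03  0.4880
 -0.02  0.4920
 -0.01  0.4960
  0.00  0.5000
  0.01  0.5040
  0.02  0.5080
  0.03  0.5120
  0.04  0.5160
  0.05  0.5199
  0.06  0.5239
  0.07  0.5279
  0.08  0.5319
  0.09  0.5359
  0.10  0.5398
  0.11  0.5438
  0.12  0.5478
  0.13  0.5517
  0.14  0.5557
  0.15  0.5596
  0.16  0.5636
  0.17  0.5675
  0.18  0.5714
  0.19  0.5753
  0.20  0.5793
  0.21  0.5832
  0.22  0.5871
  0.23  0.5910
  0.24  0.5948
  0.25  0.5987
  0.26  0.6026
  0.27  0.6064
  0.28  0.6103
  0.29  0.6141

σ√T = 0.32·√1 = 0.3200
d₁ = [ln(158/156) + (0.014 + 0.32²/2)·1] / 0.3200 = [0.0127 + 0.0652] / 0.3200 = 0.2436 ⇒ 0.24
d₂ = d₁ − σ√T = 0.2436 − 0.3200 = -0.0764 ⇒ -0.08
exp(−rT) = exp(−0.014·1) = 0.9861
N(d₁) = N(0.24) = 0.5948;  N(d₂) = N(-0.08) = 0.4681
C = 158·0.5948 − 156·0.9861·0.4681 = 93.9784 − 72.0086 = 21.9698

$21.97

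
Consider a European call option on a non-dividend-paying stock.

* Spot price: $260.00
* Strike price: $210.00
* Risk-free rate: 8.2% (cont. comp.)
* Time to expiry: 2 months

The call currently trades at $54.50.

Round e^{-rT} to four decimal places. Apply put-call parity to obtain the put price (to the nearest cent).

$1.64

e^(−rT) = e^(−0.082·0.1667) = 0.9864
Put-call parity: C − P = S − K·e^(−rT) = 260 − 210·0.9864 = 260 − 207.1440 = 52.8560
P = C − (C − P) = 54.50 − (52.8560) = 1.6440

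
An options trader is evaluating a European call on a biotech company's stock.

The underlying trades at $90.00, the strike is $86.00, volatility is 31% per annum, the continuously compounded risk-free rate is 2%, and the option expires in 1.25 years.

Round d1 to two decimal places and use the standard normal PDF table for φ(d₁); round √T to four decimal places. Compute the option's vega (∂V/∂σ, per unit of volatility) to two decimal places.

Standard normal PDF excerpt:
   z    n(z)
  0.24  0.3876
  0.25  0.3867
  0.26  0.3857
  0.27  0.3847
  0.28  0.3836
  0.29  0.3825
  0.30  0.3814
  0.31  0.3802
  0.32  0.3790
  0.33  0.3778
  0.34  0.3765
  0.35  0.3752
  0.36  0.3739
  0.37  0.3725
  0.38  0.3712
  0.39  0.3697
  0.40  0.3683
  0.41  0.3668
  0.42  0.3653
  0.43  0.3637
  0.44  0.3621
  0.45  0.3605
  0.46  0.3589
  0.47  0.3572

T = 1.25;  σ√T = 0.3466
d₁ = [ln(90/86) + (0.02 + ½·0.31²)·1.25] / (σ√T) = (0.0455 + 0.0851) / 0.3466 = 0.3766 ⇒ 0.38
√T = √1.25 = 1.1180
φ(d₁) = φ(0.38) = 0.3712
vega = S·φ(d₁)·√T = 90·0.3712·1.1180 = 37.3501
(Vega is the same for a European call and put with the same parameters.)

37.35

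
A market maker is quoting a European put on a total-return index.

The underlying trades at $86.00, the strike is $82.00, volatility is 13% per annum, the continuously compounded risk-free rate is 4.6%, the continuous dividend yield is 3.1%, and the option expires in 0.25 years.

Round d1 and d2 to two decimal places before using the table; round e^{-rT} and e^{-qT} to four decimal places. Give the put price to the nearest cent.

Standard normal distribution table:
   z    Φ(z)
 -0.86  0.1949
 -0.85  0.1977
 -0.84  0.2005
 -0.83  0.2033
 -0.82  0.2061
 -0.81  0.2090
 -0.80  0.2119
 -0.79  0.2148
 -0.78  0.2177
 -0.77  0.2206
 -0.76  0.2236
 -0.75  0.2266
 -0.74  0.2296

$0.54

σ√T = 0.13·√0.25 = 0.0650
d₁ = [ln(86/82) + (0.046 − 0.031 + 0.13²/2)·0.25] / 0.0650 = [0.0476 + 0.0059] / 0.0650 = 0.8229 ⇒ 0.82
d₂ = d₁ − σ√T = 0.8229 − 0.0650 = 0.7579 ⇒ 0.76
exp(−qT) = exp(−0.031·0.25) = 0.9923;  exp(−rT) = exp(−0.046·0.25) = 0.9886
N(−d₂) = N(-0.76) = 0.2236;  N(−d₁) = N(-0.82) = 0.2061
P = 82·0.9886·0.2236 − 86·0.9923·0.2061 = 18.1262 − 17.5881 = 0.5381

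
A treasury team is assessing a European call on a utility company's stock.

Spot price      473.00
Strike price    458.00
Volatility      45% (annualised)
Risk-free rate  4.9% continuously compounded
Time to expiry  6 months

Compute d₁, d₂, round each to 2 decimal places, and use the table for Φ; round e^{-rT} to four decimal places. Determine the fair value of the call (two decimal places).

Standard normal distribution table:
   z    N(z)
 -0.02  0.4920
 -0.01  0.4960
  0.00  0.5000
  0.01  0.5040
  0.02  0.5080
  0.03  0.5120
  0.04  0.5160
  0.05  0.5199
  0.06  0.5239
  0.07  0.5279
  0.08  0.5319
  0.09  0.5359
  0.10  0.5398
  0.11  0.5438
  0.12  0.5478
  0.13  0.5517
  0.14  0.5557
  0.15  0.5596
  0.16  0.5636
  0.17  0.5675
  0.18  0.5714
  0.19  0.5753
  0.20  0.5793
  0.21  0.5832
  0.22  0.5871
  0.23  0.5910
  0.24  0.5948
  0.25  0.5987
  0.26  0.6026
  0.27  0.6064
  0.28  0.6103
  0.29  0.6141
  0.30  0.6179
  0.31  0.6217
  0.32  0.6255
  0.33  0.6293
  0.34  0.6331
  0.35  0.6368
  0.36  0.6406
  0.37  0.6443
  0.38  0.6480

T = 0.5;  σ√T = 0.3182
d₁ = [ln(473/458) + (0.049 + ½·0.45²)·0.5] / (σ√T) = (0.0322 + 0.0751) / 0.3182 = 0.3374 → 0.34
d₂ = 0.3374 − 0.3182 = 0.0192 → 0.02
e^(−rT) = e^(−0.049·0.5) = 0.9758
N(d₁) = N(0.34) = 0.6331;  N(d₂) = N(0.02) = 0.5080
C = 473·0.6331 − 458·0.9758·0.5080 = 299.4563 − 227.0335 = 72.4228

72.42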